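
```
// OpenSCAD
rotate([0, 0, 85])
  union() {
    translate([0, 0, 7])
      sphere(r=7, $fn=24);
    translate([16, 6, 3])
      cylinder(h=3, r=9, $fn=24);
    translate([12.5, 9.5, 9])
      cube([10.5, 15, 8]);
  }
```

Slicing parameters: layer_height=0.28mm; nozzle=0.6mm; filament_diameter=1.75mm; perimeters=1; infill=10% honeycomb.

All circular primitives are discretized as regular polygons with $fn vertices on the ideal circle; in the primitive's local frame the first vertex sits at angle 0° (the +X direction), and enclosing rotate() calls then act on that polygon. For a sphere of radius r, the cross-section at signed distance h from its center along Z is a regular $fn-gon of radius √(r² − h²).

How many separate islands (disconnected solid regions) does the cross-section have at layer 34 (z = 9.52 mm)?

At z = 9.52 mm: the r=7 sphere slices to a regular 24-gon of circumradius 6.531 (√(r²−h²) with h=2.52 from center); the cylinder at (16, 6) does not reach this height (z outside [3, 6]); the cube at (12.5, 9.5) (footprint 10.5×15) is included at this height; Combining (union): the 2 present regions are separate (no shared area or edge), so areas and boundary lengths simply add and each stays a separate island — 2 connected regions; (whole slice rotated 85° about Z — lengths, areas and connectivity unchanged). Overall, the cross-section has 2 separate islands. Island count = 2.

2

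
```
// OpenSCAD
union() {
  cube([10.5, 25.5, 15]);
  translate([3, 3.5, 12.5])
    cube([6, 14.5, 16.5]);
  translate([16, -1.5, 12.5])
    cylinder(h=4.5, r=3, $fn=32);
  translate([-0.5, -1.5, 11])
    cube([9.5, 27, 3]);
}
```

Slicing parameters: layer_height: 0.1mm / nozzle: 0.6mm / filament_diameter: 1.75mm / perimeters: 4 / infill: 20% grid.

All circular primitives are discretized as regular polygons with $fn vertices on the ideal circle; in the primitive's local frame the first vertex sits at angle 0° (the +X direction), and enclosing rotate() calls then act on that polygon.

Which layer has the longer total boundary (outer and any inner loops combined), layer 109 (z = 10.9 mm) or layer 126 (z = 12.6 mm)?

Layer 109 (z = 10.9): the 10.5×25.5 cube contributes its full rectangle (perimeter 72.00 mm); the cube at (3, 3.5) is absent (z outside [12.5, 29]); the cylinder at (16, -1.5) is absent (z outside [12.5, 17]); the cube at (-0.5, -1.5) is not intersected at this z (z outside [11, 14]); Taking the union: only the 10.5×25.5 cube is present, so the union is just that shape — boundary = 72.00 mm. So its perimeter = 72.00 mm. Layer 126 (z = 12.6): the 10.5×25.5 cube contributes its full rectangle (perimeter 72.00 mm); the cube at (3, 3.5) is present — its section is the full 6×14.5 rectangle (perimeter 41.00 mm); the r=3 cylinder at (16, -1.5) contributes a regular 32-gon of circumradius 3 (perimeter = 2·32·3.000·sin(180°/32) = 18.82 mm); the 9.5×27 cube at (-0.5, -1.5) contributes its full rectangle (perimeter 73.00 mm); Combining (union): the regions partially overlap (shared area 316.50 mm²), so the edge portions inside another operand are dropped and the merged outline is re-measured after clipping — boundary = 94.82 mm. So its perimeter = 94.82 mm. Layer 126 is larger (94.82 vs 72.00 mm).

layer 126 (z = 12.6 mm)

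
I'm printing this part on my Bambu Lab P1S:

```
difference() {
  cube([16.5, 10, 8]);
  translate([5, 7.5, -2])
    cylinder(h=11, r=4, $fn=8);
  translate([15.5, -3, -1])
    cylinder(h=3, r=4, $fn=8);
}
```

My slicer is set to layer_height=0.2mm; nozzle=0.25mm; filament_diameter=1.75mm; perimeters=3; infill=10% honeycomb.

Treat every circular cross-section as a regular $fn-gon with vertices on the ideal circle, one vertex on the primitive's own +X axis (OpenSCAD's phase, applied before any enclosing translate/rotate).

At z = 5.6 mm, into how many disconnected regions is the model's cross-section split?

1

At z = 5.6 mm: the 16.5×10 cube contributes its full rectangle; the cylinder at (5, 7.5): section is a regular 8-gon, circumradius r=4; the cylinder at (15.5, -3) is absent (z outside [-1, 2]); Taking the first minus the rest: starting from the 16.5×10 cube, the r=4 cylinder at (5, 7.5) partially overlaps it — only the 40.04 mm² overlap (of its 45.25 mm²) is removed, clipping the outline — 1 connected region. The result has 1 disconnected region.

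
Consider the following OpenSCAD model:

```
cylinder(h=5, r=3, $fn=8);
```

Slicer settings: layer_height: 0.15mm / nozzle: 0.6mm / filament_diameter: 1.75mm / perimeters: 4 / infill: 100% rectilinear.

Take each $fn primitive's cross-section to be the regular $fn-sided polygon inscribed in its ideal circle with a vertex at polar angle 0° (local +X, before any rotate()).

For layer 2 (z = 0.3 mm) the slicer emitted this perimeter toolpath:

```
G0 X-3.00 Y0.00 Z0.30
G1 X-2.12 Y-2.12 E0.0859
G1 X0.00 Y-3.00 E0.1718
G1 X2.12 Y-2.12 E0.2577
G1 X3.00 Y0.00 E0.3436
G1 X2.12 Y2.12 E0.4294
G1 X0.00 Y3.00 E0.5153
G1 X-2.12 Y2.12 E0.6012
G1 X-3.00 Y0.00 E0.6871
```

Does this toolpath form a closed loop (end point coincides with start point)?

yes

Start point (G0): (-3.00, 0.00). End point (last G1): the path returns to the start — closed.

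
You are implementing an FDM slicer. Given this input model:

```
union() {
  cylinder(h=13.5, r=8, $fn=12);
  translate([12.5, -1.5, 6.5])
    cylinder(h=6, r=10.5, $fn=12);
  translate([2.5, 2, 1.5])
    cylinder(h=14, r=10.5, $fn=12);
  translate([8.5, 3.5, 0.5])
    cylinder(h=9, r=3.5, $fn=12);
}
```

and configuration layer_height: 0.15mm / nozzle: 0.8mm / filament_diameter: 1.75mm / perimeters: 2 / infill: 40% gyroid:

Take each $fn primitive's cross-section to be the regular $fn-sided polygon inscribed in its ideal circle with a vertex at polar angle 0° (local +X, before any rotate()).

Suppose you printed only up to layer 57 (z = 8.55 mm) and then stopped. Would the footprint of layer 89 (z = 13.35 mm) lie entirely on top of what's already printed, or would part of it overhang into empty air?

entirely on top

Compare the two slices. At z = 8.55: the r=8 cylinder contributes a regular 12-gon of circumradius 8 (area = (12/2)·8.000²·sin(360°/12) = 192.00 mm²); the r=10.5 cylinder at (12.5, -1.5) gives a regular 12-gon of circumradius 10.5 (constant along its height) (area = (12/2)·10.500²·sin(360°/12) = 330.75 mm²); the r=10.5 cylinder at (2.5, 2) gives a regular 12-gon of circumradius 10.5 (constant along its height) (area = (12/2)·10.500²·sin(360°/12) = 330.75 mm²); the r=3.5 cylinder at (8.5, 3.5) contributes a regular 12-gon of circumradius 3.5 (area = (12/2)·3.500²·sin(360°/12) = 36.75 mm²); Combining (union): the regions partially overlap — summed areas 890.25 mm² minus the doubly-counted overlap 345.76 mm² gives 544.49 mm² — area = 544.49 mm². At z = 13.35: the r=8 cylinder contributes a regular 12-gon of circumradius 8 (area = (12/2)·8.000²·sin(360°/12) = 192.00 mm²); the cylinder at (12.5, -1.5) is not intersected at this z (z outside [6.5, 12.5]); the cylinder at (2.5, 2): section is a regular 12-gon, circumradius r=10.5 (area = (12/2)·10.500²·sin(360°/12) = 330.75 mm²); the cylinder at (8.5, 3.5) is absent (z outside [0.5, 9.5]); Taking the union: the regions partially overlap — summed areas 522.75 mm² minus the doubly-counted overlap 185.52 mm² gives 337.23 mm² — area = 337.23 mm². Checking containment: the cross-section at z = 13.35 is a subset of the cross-section at z = 8.55.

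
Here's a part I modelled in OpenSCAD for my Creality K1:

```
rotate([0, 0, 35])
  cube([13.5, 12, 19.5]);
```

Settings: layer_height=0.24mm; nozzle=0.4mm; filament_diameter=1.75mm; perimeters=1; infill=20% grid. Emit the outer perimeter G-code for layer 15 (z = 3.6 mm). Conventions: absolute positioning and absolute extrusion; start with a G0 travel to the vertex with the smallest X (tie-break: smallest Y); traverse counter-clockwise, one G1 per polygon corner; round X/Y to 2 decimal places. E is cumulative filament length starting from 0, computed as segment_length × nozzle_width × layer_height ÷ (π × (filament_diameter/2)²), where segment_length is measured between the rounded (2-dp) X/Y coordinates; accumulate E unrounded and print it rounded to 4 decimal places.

G0 X-6.88 Y9.83 Z3.60
G1 X0.00 Y0.00 E0.4789
G1 X11.06 Y7.74 E1.0177
G1 X4.18 Y17.57 E1.4966
G1 X-6.88 Y9.83 E2.0353

At z = 3.6 mm: the cube (footprint 13.5×12) is included at this height; (rotated 35° about Z; rotation is an isometry so areas/perimeters/island counts are preserved). The outline is a single polygon with 4 vertices. Extrusion per mm of travel: 0.4 × 0.24 / (π × 0.875²) = 0.039912. Accumulating E over each segment gives final E = 2.0353.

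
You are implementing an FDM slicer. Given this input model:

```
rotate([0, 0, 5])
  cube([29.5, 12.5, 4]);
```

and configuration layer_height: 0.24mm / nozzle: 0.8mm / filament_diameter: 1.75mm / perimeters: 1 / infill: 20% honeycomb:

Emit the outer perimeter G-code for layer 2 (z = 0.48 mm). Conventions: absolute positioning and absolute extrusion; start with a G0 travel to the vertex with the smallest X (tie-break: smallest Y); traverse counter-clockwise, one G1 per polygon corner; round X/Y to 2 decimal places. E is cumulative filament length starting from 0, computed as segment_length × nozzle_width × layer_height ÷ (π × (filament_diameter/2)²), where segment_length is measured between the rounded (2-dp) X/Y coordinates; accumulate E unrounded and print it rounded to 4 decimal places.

G0 X-1.09 Y12.45 Z0.48
G1 X0.00 Y0.00 E0.9976
G1 X29.39 Y2.57 E3.3526
G1 X28.30 Y15.02 E4.3502
G1 X-1.09 Y12.45 E6.7052

At z = 0.48 mm: the 29.5×12.5 cube contributes its full rectangle; (whole slice rotated 5° about Z — lengths, areas and connectivity unchanged). The outline is a single polygon with 4 vertices. Extrusion per mm of travel: 0.8 × 0.24 / (π × 0.875²) = 0.079824. Accumulating E over each segment gives final E = 6.7052.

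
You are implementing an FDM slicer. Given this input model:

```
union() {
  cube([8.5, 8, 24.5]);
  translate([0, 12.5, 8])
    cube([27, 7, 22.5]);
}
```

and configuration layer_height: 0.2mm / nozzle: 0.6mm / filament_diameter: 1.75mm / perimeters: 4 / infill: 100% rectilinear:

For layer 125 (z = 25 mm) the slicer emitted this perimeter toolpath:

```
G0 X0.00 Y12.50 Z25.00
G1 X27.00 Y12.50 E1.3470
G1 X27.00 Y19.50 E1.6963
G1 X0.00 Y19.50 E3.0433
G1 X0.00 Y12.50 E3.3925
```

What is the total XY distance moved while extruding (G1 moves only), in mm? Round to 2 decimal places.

68.00 mm

Sum the Euclidean lengths of each G1 segment: total = 68.00 mm.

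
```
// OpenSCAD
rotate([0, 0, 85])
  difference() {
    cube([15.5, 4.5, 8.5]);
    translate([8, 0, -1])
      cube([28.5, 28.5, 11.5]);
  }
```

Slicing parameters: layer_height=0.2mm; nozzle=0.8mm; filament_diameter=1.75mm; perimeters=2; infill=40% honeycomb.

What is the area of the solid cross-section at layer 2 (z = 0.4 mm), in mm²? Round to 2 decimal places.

At z = 0.4 mm: the cube is present — its section is the full 15.5×4.5 rectangle (area 69.75 mm²); the cube at (8, 0) is present — its section is the full 28.5×28.5 rectangle (area 812.25 mm²); After the difference (first − rest): starting from the 15.5×4.5 cube (69.75 mm²), the 28.5×28.5 cube at (8, 0) partially overlaps it — only the 33.75 mm² overlap (of its 812.25 mm²) is removed, clipping the outline — area = 36.00 mm²; (rotated 85° about Z; rotation is an isometry so areas/perimeters/island counts are preserved). Overall, the cross-section is a single solid region. Net area = 36.00 mm².

36.00 mm²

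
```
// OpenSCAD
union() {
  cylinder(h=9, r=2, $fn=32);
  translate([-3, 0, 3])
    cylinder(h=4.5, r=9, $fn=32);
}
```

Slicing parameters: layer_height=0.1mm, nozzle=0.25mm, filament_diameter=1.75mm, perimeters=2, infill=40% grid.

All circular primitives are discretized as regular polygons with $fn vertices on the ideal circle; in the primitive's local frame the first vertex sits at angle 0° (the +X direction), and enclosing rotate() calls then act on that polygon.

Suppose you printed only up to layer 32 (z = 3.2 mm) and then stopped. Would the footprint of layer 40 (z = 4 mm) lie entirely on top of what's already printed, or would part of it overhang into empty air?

Compare the two slices. At z = 3.2: the r=2 cylinder gives a regular 32-gon of circumradius 2 (constant along its height) (area = (32/2)·2.000²·sin(360°/32) = 12.49 mm²); the r=9 cylinder at (-3, 0) gives a regular 32-gon of circumradius 9 (constant along its height) (area = (32/2)·9.000²·sin(360°/32) = 252.84 mm²); Merging all regions: the r=2 cylinder lies entirely inside the r=9 cylinder at (-3, 0), so the union is just the r=9 cylinder at (-3, 0) — area = 252.84 mm². At z = 4: the r=2 cylinder gives a regular 32-gon of circumradius 2 (constant along its height) (area = (32/2)·2.000²·sin(360°/32) = 12.49 mm²); the cylinder at (-3, 0): section is a regular 32-gon, circumradius r=9 (area = (32/2)·9.000²·sin(360°/32) = 252.84 mm²); Merging all regions: the r=2 cylinder lies entirely inside the r=9 cylinder at (-3, 0), so the union is just the r=9 cylinder at (-3, 0) — area = 252.84 mm². Checking containment: the cross-section at z = 4 is a subset of the cross-section at z = 3.2.

entirely on top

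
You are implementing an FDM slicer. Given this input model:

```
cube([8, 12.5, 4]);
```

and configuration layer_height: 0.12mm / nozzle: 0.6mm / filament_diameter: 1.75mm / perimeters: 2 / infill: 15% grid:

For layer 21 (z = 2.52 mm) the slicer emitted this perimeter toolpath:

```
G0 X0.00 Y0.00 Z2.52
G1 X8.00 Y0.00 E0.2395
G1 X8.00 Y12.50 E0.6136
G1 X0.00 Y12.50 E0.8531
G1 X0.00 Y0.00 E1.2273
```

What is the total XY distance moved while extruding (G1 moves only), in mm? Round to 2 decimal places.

Sum the Euclidean lengths of each G1 segment: total = 41.00 mm.

41.00 mm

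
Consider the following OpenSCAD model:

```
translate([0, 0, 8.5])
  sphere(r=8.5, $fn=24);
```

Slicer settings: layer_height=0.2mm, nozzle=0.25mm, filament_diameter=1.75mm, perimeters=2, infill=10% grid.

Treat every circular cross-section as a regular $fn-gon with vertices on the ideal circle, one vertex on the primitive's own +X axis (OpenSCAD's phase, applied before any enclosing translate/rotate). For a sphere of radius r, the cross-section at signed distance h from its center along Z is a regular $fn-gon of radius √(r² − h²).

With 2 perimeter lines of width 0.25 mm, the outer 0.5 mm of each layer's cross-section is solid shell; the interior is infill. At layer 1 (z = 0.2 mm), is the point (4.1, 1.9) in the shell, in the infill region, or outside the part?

At z = 0.2 mm: the r=8.5 sphere slices to a regular 24-gon of circumradius 1.833 (√(r²−h²) with h=8.3 from center). Overall, the cross-section is a single solid region. The nearest boundary edge runs (1.77, 0.47)→(1.59, 0.92); distance from the point to it = 2.70 mm. The point is not inside any of the regions above, so it lies outside the cross-section (2.70 mm from the nearest boundary).

outside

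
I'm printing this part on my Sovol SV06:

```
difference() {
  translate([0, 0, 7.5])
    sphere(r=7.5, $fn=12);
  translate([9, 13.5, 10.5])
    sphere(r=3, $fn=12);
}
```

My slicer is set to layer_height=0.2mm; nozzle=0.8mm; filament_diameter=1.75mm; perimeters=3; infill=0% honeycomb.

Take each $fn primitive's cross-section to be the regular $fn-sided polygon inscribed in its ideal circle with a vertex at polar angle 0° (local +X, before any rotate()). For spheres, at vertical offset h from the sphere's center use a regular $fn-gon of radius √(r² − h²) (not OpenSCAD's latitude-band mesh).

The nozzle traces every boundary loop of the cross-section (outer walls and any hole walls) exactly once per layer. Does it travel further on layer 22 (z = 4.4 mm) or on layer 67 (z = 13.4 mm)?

layer 22 (z = 4.4 mm)

Layer 22 (z = 4.4): the sphere: section is a regular 12-gon, circumradius = √(r²−h²) = √(7.5²−3.1²) = 6.829 (perimeter = 2·12·6.829·sin(180°/12) = 42.42 mm); the sphere at (9, 13.5) is absent (|z−center|=6.100 > r=3); Taking the first minus the rest: none of the subtracted shapes is present at this height, so the r=7.5 sphere is unchanged — boundary = 42.42 mm. So its perimeter = 42.42 mm. Layer 67 (z = 13.4): the sphere: section is a regular 12-gon, circumradius = √(r²−h²) = √(7.5²−5.9²) = 4.630 (perimeter = 2·12·4.630·sin(180°/12) = 28.76 mm); the sphere at (9, 13.5): section is a regular 12-gon, circumradius = √(r²−h²) = √(3²−2.9²) = 0.768 (perimeter = 2·12·0.768·sin(180°/12) = 4.77 mm); Subtracting the remaining from the first: starting from the r=7.5 sphere, the r=3 sphere at (9, 13.5) misses the remaining region (no effect) — boundary = 28.76 mm. So its perimeter = 28.76 mm. Layer 22 is larger (42.42 vs 28.76 mm).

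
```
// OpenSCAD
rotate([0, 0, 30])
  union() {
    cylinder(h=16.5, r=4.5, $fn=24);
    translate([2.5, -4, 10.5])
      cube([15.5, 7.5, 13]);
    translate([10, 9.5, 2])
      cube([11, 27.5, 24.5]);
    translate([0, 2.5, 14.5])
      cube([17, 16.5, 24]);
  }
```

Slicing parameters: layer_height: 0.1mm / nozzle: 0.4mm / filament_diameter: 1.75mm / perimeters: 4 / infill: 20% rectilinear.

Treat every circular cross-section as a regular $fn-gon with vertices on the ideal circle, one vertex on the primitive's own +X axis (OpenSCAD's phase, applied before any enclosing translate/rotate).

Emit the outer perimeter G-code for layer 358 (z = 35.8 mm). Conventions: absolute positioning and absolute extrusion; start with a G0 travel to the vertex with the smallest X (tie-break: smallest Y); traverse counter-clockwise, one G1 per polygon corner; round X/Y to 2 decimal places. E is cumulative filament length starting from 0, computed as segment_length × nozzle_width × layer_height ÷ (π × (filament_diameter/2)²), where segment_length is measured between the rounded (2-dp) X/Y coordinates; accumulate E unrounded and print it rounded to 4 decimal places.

At z = 35.8 mm: the cylinder is absent (z outside [0, 16.5]); the cube at (2.5, -4) does not reach this height (z outside [10.5, 23.5]); the cube at (10, 9.5) does not reach this height (z outside [2, 26.5]); the 17×16.5 cube at (0, 2.5) contributes its full rectangle; Taking the union: only the 17×16.5 cube at (0, 2.5) is present, so the union is just that shape — 1 connected region; (rotated 30° about Z; rotation is an isometry so areas/perimeters/island counts are preserved). The outline is a single polygon with 4 vertices. Extrusion per mm of travel: 0.4 × 0.1 / (π × 0.875²) = 0.016630. Accumulating E over each segment gives final E = 1.1139.

G0 X-9.50 Y16.45 Z35.80
G1 X-1.25 Y2.17 E0.2743
G1 X13.47 Y10.67 E0.5569
G1 X5.22 Y24.95 E0.8312
G1 X-9.50 Y16.45 E1.1139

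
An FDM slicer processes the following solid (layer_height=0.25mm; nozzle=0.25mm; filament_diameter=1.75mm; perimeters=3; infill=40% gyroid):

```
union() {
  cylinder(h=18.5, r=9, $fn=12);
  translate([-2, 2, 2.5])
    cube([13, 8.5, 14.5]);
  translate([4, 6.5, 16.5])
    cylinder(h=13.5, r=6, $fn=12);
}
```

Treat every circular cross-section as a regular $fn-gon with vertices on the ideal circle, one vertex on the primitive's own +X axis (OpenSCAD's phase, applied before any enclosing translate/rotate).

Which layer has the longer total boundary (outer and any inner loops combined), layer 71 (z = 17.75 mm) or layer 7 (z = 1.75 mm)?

layer 71 (z = 17.75 mm)

Layer 71 (z = 17.75): the r=9 cylinder contributes a regular 12-gon of circumradius 9 (perimeter = 2·12·9.000·sin(180°/12) = 55.90 mm); the cube at (-2, 2) is not intersected at this z (z outside [2.5, 17]); the r=6 cylinder at (4, 6.5) gives a regular 12-gon of circumradius 6 (constant along its height) (perimeter = 2·12·6.000·sin(180°/12) = 37.27 mm); Combining (union): the regions partially overlap (shared area 59.50 mm²), so the edge portions inside another operand are dropped and the merged outline is re-measured after clipping — boundary = 63.96 mm. So its perimeter = 63.96 mm. Layer 7 (z = 1.75): the r=9 cylinder gives a regular 12-gon of circumradius 9 (constant along its height) (perimeter = 2·12·9.000·sin(180°/12) = 55.90 mm); the cube at (-2, 2) does not reach this height (z outside [2.5, 17]); the cylinder at (4, 6.5) is absent (z outside [16.5, 30]); Taking the union: only the r=9 cylinder is present, so the union is just that shape — boundary = 55.90 mm. So its perimeter = 55.90 mm. Layer 71 is larger (63.96 vs 55.90 mm).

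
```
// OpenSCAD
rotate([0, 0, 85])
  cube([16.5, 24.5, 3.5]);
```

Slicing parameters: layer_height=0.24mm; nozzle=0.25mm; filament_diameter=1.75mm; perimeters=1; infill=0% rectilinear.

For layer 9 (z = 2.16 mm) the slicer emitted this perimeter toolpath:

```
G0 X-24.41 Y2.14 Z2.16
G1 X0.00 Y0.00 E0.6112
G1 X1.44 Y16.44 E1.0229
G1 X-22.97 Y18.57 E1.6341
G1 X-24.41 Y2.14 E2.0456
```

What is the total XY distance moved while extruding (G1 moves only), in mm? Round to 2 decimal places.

Sum the Euclidean lengths of each G1 segment: total = 82.00 mm.

82.00 mm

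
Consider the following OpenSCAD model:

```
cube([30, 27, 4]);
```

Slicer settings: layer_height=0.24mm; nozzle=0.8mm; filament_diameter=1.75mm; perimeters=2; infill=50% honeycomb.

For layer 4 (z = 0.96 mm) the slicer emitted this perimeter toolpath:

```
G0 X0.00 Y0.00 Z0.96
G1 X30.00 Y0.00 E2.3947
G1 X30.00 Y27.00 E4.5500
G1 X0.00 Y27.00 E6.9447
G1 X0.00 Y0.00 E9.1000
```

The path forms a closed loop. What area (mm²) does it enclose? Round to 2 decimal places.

Apply the shoelace formula to the sequence of (X, Y) vertices; enclosed area = 810.00 mm².

810.00 mm²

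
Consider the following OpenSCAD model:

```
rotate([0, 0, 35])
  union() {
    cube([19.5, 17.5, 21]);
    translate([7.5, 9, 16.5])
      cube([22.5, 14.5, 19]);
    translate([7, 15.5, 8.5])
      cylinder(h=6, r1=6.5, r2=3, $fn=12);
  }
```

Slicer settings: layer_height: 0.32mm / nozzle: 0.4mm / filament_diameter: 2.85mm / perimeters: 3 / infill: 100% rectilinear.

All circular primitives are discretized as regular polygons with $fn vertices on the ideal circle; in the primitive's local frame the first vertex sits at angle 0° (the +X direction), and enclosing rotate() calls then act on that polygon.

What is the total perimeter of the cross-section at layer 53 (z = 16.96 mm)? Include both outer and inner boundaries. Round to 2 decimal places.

At z = 16.96 mm: the cube (footprint 19.5×17.5) is included at this height (perimeter 74.00 mm); the cube at (7.5, 9) (footprint 22.5×14.5) is included at this height (perimeter 74.00 mm); the cone at (7, 15.5) is not intersected at this z (z outside [8.5, 14.5]); Taking the union: the regions partially overlap (shared area 102.00 mm²), so the edge portions inside another operand are dropped and the merged outline is re-measured after clipping — boundary = 107.00 mm; (whole slice rotated 35° about Z — lengths, areas and connectivity unchanged). Overall, the cross-section is a single solid region. Total boundary length (outer) = 107.00 mm.

107.00 mm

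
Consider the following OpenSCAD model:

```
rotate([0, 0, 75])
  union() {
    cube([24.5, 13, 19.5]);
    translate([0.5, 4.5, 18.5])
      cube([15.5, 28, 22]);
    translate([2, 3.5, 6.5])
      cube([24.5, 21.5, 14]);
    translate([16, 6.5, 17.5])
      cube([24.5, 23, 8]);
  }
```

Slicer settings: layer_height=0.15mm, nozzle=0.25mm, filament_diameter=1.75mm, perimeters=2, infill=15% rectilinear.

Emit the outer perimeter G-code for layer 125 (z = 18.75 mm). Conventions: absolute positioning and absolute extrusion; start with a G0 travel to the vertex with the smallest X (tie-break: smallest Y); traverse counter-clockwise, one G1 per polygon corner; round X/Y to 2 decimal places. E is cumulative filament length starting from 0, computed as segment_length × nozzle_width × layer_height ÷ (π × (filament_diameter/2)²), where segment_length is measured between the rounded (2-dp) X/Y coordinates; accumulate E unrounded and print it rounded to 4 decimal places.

At z = 18.75 mm: the cube (footprint 24.5×13) is included at this height; the cube at (0.5, 4.5) (footprint 15.5×28) is included at this height; the cube at (2, 3.5) (footprint 24.5×21.5) is included at this height; the cube at (16, 6.5) (footprint 24.5×23) is included at this height; Taking the union: the regions partially overlap (shared area 707.75 mm²), so overlapping operands fuse into one piece — 1 connected region; (rotated 75° about Z; rotation is an isometry so areas/perimeters/island counts are preserved). The outline is a single polygon with 12 vertices. Extrusion per mm of travel: 0.25 × 0.15 / (π × 0.875²) = 0.015591. Accumulating E over each segment gives final E = 2.2764.

G0 X-31.26 Y8.89 Z18.75
G1 X-12.43 Y3.85 E0.3039
G1 X-12.56 Y3.36 E0.3118
G1 X0.00 Y0.00 E0.5145
G1 X6.34 Y23.67 E0.8966
G1 X2.96 Y24.57 E0.9511
G1 X3.48 Y26.50 E0.9823
G1 X0.58 Y27.28 E1.0291
G1 X4.20 Y40.80 E1.2473
G1 X-18.01 Y46.76 E1.6058
G1 X-24.35 Y23.09 E1.9878
G1 X-27.25 Y23.87 E2.0347
G1 X-31.26 Y8.89 E2.2764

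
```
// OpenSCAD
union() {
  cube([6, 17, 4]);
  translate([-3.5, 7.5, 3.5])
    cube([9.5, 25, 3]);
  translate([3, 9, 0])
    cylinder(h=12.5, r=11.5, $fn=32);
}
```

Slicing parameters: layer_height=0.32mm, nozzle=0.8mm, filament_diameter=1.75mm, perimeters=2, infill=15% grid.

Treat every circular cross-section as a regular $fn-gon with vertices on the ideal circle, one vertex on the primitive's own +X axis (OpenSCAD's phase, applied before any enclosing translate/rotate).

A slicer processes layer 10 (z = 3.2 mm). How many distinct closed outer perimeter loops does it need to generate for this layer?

1

At z = 3.2 mm: the cube is present — its section is the full 6×17 rectangle; the cube at (-3.5, 7.5) does not reach this height (z outside [3.5, 6.5]); the r=11.5 cylinder at (3, 9) gives a regular 32-gon of circumradius 11.5 (constant along its height); Merging all regions: the 6×17 cube lies entirely inside the r=11.5 cylinder at (3, 9), so the union is just the r=11.5 cylinder at (3, 9) — 1 connected region. The result has 1 disconnected region.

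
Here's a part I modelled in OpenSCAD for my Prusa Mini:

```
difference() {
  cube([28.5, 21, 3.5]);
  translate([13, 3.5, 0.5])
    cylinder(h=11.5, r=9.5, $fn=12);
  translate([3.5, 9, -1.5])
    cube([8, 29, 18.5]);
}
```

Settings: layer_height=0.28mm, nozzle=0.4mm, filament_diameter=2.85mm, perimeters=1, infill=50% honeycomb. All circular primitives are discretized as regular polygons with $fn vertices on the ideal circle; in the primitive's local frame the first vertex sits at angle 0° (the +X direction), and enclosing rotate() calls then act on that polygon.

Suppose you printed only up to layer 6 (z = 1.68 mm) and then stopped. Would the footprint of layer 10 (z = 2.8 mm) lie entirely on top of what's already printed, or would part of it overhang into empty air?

Compare the two slices. At z = 1.68: the cube (footprint 28.5×21) is included at this height (area 598.50 mm²); the cylinder at (13, 3.5): section is a regular 12-gon, circumradius r=9.5 (area = (12/2)·9.500²·sin(360°/12) = 270.75 mm²); the cube at (3.5, 9) (footprint 8×29) is included at this height (area 232.00 mm²); Subtracting the remaining from the first: starting from the 28.5×21 cube (598.50 mm²), the r=9.5 cylinder at (13, 3.5) partially overlaps it — only the 198.59 mm² overlap (of its 270.75 mm²) is removed, clipping the outline; the 8×29 cube at (3.5, 9) partially overlaps it — only the 82.00 mm² overlap (of its 232.00 mm²) is removed, clipping the outline — area = 317.90 mm². At z = 2.8: the cube is present — its section is the full 28.5×21 rectangle (area 598.50 mm²); the cylinder at (13, 3.5): section is a regular 12-gon, circumradius r=9.5 (area = (12/2)·9.500²·sin(360°/12) = 270.75 mm²); the cube at (3.5, 9) is present — its section is the full 8×29 rectangle (area 232.00 mm²); After the difference (first − rest): starting from the 28.5×21 cube (598.50 mm²), the r=9.5 cylinder at (13, 3.5) partially overlaps it — only the 198.59 mm² overlap (of its 270.75 mm²) is removed, clipping the outline; the 8×29 cube at (3.5, 9) partially overlaps it — only the 82.00 mm² overlap (of its 232.00 mm²) is removed, clipping the outline — area = 317.90 mm². Checking containment: the cross-section at z = 2.8 is a subset of the cross-section at z = 1.68.

entirely on top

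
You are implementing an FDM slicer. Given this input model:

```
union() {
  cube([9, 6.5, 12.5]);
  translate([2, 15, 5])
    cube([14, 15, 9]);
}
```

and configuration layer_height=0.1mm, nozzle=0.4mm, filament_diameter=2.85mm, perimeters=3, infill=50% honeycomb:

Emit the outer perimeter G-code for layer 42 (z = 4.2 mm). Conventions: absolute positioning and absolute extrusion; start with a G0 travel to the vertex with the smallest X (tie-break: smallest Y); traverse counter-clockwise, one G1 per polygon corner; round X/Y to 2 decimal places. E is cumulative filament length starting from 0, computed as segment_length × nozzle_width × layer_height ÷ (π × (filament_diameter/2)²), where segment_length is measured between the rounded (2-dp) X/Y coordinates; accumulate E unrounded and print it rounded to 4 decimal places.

G0 X0.00 Y0.00 Z4.20
G1 X9.00 Y0.00 E0.0564
G1 X9.00 Y6.50 E0.0972
G1 X0.00 Y6.50 E0.1536
G1 X0.00 Y0.00 E0.1944

At z = 4.2 mm: the 9×6.5 cube contributes its full rectangle; the cube at (2, 15) is absent (z outside [5, 14]); Merging all regions: only the 9×6.5 cube is present, so the union is just that shape — 1 connected region. The outline is a single polygon with 4 vertices. Extrusion per mm of travel: 0.4 × 0.1 / (π × 1.425²) = 0.006270. Accumulating E over each segment gives final E = 0.1944.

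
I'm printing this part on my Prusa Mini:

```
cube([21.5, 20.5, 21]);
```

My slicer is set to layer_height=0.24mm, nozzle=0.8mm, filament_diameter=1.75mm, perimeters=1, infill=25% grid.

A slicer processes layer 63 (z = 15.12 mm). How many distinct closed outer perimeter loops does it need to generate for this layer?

At z = 15.12 mm: the cube (footprint 21.5×20.5) is included at this height. The result has 1 disconnected region.

1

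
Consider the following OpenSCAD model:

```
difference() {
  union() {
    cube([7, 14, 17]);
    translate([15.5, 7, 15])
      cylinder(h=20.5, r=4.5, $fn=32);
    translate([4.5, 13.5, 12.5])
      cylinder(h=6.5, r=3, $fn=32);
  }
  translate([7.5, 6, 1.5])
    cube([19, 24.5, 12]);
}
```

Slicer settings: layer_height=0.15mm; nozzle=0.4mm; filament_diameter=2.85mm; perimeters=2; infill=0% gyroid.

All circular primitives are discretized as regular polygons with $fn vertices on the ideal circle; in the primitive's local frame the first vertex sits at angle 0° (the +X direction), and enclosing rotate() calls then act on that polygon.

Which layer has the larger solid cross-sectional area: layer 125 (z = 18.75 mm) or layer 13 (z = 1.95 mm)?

Layer 125 (z = 18.75): the cube is absent (z outside [0, 17]); the r=4.5 cylinder at (15.5, 7) gives a regular 32-gon of circumradius 4.5 (constant along its height) (area = (32/2)·4.500²·sin(360°/32) = 63.21 mm²); the cylinder at (4.5, 13.5): section is a regular 32-gon, circumradius r=3 (area = (32/2)·3.000²·sin(360°/32) = 28.09 mm²); Merging all regions: the 2 present regions are separate (no shared area or edge), so areas and boundary lengths simply add and each stays a separate island — area = 91.30 mm²; the cube at (7.5, 6) is absent (z outside [1.5, 13.5]); Subtracting the remaining from the first: none of the subtracted shapes is present at this height, so that combined region is unchanged — area = 91.30 mm². So its area = 91.30 mm². Layer 13 (z = 1.95): the 7×14 cube contributes its full rectangle (area 98.00 mm²); the cylinder at (15.5, 7) is absent (z outside [15, 35.5]); the cylinder at (4.5, 13.5) is not intersected at this z (z outside [12.5, 19]); Merging all regions: only the 7×14 cube is present, so the union is just that shape — area = 98.00 mm²; the cube at (7.5, 6) (footprint 19×24.5) is included at this height (area 465.50 mm²); After the difference (first − rest): starting from that combined region (98.00 mm²), the 19×24.5 cube at (7.5, 6) misses the remaining region (no effect) — area = 98.00 mm². So its area = 98.00 mm². Layer 13 is larger (98.00 vs 91.30 mm²).

layer 13 (z = 1.95 mm)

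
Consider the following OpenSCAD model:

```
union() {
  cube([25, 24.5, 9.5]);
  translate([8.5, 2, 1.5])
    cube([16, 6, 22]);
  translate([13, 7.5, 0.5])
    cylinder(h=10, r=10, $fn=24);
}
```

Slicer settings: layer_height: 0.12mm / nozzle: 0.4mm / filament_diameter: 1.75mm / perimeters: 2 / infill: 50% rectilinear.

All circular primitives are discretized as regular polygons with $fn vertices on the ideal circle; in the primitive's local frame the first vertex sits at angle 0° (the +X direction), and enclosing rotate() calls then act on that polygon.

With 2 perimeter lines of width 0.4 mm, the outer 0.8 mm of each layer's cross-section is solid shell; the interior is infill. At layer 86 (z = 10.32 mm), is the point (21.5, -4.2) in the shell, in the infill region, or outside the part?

outside

At z = 10.32 mm: the cube is not intersected at this z (z outside [0, 9.5]); the cube at (8.5, 2) is present — its section is the full 16×6 rectangle; the r=10 cylinder at (13, 7.5) contributes a regular 24-gon of circumradius 10; Taking the union: the regions partially overlap (shared area 83.75 mm²), so overlapping operands fuse into one piece — 1 connected region. Overall, the cross-section is a single solid region. The nearest boundary edge runs (20.07, 0.43)→(18.00, -1.16); distance from the point to it = 4.54 mm. The point is not inside any of the regions above, so it lies outside the cross-section (4.54 mm from the nearest boundary).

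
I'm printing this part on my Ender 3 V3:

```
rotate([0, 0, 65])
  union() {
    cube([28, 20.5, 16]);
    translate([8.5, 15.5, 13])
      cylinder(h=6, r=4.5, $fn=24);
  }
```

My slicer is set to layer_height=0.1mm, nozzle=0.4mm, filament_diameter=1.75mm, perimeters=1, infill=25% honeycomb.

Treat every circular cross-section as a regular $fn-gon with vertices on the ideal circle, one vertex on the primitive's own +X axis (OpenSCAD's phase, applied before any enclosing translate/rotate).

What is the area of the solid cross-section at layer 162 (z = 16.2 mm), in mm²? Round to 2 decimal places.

62.89 mm²

At z = 16.2 mm: the cube is absent (z outside [0, 16]); the r=4.5 cylinder at (8.5, 15.5) gives a regular 24-gon of circumradius 4.5 (constant along its height) (area = (24/2)·4.500²·sin(360°/24) = 62.89 mm²); Combining (union): only the r=4.5 cylinder at (8.5, 15.5) is present, so the union is just that shape — area = 62.89 mm²; (rotated 65° about Z; rotation is an isometry so areas/perimeters/island counts are preserved). Overall, the cross-section is a single solid region. Net area = 62.89 mm².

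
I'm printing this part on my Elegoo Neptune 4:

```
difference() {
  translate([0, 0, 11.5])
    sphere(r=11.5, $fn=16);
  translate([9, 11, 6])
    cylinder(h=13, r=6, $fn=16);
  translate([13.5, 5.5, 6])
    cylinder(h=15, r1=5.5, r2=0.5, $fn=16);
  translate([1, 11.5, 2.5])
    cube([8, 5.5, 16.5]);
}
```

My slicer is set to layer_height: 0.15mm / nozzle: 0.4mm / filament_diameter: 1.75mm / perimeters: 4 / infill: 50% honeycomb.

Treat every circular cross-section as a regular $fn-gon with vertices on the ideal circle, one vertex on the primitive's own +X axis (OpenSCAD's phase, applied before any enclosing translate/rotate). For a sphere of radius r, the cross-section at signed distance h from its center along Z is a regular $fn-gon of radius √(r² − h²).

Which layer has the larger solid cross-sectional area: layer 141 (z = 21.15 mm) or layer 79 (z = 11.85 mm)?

Layer 141 (z = 21.15): the r=11.5 sphere slices to a regular 16-gon of circumradius 6.255 (√(r²−h²) with h=9.65 from center) (area = (16/2)·6.255²·sin(360°/16) = 119.79 mm²); the cylinder at (9, 11) is not intersected at this z (z outside [6, 19]); the cone at (13.5, 5.5) does not reach this height (z outside [6, 21]); the cube at (1, 11.5) is not intersected at this z (z outside [2.5, 19]); Taking the first minus the rest: none of the subtracted shapes is present at this height, so the r=11.5 sphere is unchanged — area = 119.79 mm². So its area = 119.79 mm². Layer 79 (z = 11.85): the r=11.5 sphere slices to a regular 16-gon of circumradius 11.495 (√(r²−h²) with h=0.35 from center) (area = (16/2)·11.495²·sin(360°/16) = 404.50 mm²); the cylinder at (9, 11): section is a regular 16-gon, circumradius r=6 (area = (16/2)·6.000²·sin(360°/16) = 110.21 mm²); the cone at (13.5, 5.5): at t=0.390 of its height the radius interpolates to r₁+(r₂−r₁)t = 3.550, giving a regular 16-gon of that circumradius (area = (16/2)·3.550²·sin(360°/16) = 38.58 mm²); the 8×5.5 cube at (1, 11.5) contributes its full rectangle (area 44.00 mm²); Subtracting the remaining from the first: starting from the r=11.5 sphere (404.50 mm²), the r=6 cylinder at (9, 11) partially overlaps it — only the 19.06 mm² overlap (of its 110.21 mm²) is removed, clipping the outline; the cone at (13.5, 5.5) partially overlaps it — only the 0.54 mm² overlap (of its 38.58 mm²) is removed, clipping the outline; the 8×5.5 cube at (1, 11.5) misses the remaining region (no effect) — area = 384.90 mm². So its area = 384.90 mm². Layer 79 is larger (384.90 vs 119.79 mm²).

layer 79 (z = 11.85 mm)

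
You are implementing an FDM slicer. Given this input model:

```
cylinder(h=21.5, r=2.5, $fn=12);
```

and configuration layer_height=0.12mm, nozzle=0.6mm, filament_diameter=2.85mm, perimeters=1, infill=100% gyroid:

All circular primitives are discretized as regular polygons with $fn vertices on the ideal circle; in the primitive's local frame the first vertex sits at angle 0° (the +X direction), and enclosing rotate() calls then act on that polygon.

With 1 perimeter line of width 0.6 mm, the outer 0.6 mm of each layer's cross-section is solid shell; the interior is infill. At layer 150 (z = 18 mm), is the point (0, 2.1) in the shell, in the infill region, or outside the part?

At z = 18 mm: the r=2.5 cylinder gives a regular 12-gon of circumradius 2.5 (constant along its height). Overall, the cross-section is a single solid region. The nearest boundary edge runs (0.00, 2.50)→(-1.25, 2.17); distance from the point to it = 0.39 mm. The point is inside the cross-section, 0.39 mm from the nearest boundary — within the 0.6 mm shell band (1 × 0.6).

shell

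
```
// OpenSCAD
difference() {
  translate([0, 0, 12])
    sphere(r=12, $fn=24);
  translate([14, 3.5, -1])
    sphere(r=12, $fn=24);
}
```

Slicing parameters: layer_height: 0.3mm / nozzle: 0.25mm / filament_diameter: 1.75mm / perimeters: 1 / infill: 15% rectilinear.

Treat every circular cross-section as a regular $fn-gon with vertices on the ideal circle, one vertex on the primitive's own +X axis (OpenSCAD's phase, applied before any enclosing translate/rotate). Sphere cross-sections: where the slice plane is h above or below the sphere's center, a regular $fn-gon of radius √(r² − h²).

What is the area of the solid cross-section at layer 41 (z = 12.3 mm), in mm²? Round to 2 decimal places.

At z = 12.3 mm: the r=12 sphere contributes a regular 24-gon of circumradius √(12²−0.3²) = 11.996 (area = (24/2)·11.996²·sin(360°/24) = 446.96 mm²); the sphere at (14, 3.5) does not reach this height (|z−center|=13.300 > r=12); Taking the first minus the rest: none of the subtracted shapes is present at this height, so the r=12 sphere is unchanged — area = 446.96 mm². Overall, the cross-section is a single solid region. Net area = 446.96 mm².

446.96 mm²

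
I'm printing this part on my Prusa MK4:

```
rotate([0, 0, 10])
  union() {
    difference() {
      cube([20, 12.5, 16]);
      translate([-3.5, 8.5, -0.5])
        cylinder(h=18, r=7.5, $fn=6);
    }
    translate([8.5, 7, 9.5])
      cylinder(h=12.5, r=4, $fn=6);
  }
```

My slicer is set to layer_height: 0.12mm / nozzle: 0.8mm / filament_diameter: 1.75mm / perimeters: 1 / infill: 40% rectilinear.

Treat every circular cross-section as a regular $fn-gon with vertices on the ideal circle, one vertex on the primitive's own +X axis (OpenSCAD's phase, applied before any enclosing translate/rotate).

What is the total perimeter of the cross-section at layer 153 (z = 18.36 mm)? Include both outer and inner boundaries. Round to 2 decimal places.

At z = 18.36 mm: the cube is not intersected at this z (z outside [0, 16]); the cylinder at (-3.5, 8.5) is not intersected at this z (z outside [-0.5, 17.5]); Taking the first minus the rest: the first operand is absent here, so nothing remains; the cylinder at (8.5, 7): section is a regular 6-gon, circumradius r=4 (perimeter = 2·6·4.000·sin(180°/6) = 24.00 mm); Merging all regions: only the r=4 cylinder at (8.5, 7) is present, so the union is just that shape — boundary = 24.00 mm; (whole slice rotated 10° about Z — lengths, areas and connectivity unchanged). Overall, the cross-section is a single solid region. Total boundary length (outer) = 24.00 mm.

24.00 mm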